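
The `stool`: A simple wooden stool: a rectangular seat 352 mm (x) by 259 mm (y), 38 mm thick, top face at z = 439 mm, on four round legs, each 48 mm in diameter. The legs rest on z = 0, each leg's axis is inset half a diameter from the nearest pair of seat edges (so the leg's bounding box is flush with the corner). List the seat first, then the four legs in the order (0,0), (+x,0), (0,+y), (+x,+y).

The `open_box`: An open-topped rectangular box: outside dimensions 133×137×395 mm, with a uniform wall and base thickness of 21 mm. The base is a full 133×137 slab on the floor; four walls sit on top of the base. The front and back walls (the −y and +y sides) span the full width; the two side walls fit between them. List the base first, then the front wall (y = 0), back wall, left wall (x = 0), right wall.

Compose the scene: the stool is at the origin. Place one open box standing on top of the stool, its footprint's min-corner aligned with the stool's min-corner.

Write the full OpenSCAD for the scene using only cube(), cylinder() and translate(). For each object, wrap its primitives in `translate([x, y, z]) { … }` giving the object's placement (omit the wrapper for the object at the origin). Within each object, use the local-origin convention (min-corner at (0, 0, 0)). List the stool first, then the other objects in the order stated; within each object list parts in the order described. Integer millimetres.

translate([0, 0, 401]) cube([352, 259, 38]);
translate([24, 24, 0]) cylinder(h = 401, r = 24);
translate([328, 24, 0]) cylinder(h = 401, r = 24);
translate([24, 235, 0]) cylinder(h = 401, r = 24);
translate([328, 235, 0]) cylinder(h = 401, r = 24);
translate([0, 0, 439]) {
  cube([133, 137, 21]);
  translate([0, 0, 21]) cube([133, 21, 374]);
  translate([0, 116, 21]) cube([133, 21, 374]);
  translate([0, 21, 21]) cube([21, 95, 374]);
  translate([112, 21, 21]) cube([21, 95, 374]);
}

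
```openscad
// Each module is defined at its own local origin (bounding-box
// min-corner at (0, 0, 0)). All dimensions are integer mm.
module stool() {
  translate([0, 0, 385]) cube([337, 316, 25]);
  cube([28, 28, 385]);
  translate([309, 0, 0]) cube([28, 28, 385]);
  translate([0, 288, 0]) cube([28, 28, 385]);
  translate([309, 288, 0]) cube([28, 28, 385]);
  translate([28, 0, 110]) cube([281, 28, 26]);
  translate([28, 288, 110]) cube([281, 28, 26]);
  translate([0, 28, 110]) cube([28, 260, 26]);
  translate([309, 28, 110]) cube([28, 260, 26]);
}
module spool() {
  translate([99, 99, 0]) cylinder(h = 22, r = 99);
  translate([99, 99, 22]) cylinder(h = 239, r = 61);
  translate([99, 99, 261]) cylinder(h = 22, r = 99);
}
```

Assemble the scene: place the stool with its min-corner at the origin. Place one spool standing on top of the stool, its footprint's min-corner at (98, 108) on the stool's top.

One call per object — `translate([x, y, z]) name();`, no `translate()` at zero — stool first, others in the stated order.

stool();
translate([98, 108, 410]) spool();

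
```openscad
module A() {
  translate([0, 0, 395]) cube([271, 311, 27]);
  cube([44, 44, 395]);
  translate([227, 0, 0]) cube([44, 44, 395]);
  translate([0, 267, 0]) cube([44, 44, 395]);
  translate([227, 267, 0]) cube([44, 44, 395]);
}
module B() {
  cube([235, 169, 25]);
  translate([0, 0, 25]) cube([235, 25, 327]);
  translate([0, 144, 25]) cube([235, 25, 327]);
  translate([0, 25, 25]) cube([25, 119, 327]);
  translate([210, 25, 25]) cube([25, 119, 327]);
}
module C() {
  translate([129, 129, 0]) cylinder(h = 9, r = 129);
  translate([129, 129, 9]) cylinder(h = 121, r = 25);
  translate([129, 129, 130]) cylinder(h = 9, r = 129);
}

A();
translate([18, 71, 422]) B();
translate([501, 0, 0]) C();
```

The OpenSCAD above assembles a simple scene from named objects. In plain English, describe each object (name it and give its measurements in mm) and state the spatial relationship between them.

A is a four-legged stool. The seat is a 271×311×27 mm slab whose top surface is at z = 422 mm; four square legs, each 44×44 mm in cross-section, run from the floor (z = 0) to the underside of the seat, each flush with a corner of the seat.

B is an open-topped rectangular box: outside dimensions 235×169×352 mm, with a uniform wall and base thickness of 25 mm. The base is a full 235×169 slab on the floor; four walls sit on top of the base. The front and back walls (the −y and +y sides) span the full width; the two side walls fit between them.

C is a spool: two coaxial disc flanges of radius 129 mm and thickness 9 mm, joined by a core cylinder of radius 25 mm and height 121 mm. The lower flange rests on z = 0 and the three cylinders share a vertical axis.

The open box is on top of the stool, centred. The spool is on the floor beside the stool on its +x side.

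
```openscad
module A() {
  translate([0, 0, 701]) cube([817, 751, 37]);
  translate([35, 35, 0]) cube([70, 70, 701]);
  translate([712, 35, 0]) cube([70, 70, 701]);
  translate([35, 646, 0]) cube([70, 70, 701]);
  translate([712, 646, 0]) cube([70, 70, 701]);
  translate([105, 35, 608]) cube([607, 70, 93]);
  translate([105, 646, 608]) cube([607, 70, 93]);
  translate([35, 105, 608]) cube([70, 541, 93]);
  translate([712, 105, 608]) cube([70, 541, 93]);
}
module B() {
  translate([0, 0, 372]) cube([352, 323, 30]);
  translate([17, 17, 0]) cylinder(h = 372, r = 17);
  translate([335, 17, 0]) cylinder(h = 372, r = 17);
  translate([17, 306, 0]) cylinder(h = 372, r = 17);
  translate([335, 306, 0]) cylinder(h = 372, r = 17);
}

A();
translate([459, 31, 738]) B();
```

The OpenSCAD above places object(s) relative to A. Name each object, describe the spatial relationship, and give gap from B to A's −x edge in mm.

The stool's min-x is at 459; the table's min-x is 0; gap = 459 mm.

A is a table. B is a stool. The stool is on top of the table. The gap from the stool to the table's −x edge is 459 mm.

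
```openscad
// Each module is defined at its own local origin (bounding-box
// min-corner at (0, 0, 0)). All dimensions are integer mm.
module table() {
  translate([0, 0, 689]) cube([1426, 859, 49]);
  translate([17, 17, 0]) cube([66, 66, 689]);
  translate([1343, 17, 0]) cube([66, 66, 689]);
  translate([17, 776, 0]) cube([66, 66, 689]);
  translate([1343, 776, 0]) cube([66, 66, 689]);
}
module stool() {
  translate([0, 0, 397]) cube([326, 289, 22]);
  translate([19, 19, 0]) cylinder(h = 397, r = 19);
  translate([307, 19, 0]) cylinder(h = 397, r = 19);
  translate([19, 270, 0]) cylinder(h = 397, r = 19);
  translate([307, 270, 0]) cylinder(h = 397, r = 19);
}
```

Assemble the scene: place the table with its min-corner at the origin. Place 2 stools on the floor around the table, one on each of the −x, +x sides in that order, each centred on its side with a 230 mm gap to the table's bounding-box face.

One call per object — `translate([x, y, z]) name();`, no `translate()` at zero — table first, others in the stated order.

table();
translate([-556, 285, 0]) stool();
translate([1656, 285, 0]) stool();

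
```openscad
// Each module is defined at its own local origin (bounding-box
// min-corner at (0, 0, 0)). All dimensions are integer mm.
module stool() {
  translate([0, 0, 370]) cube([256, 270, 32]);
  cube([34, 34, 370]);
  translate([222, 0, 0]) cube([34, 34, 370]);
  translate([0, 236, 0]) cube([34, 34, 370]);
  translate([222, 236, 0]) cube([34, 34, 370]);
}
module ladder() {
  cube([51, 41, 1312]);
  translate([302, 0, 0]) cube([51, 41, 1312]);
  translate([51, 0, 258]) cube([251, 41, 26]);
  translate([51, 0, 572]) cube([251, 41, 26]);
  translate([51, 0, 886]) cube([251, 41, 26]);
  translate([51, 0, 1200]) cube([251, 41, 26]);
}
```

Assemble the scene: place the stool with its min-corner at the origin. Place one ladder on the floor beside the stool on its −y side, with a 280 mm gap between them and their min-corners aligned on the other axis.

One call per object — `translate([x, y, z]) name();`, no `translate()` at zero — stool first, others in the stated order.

stool();
translate([0, -321, 0]) ladder();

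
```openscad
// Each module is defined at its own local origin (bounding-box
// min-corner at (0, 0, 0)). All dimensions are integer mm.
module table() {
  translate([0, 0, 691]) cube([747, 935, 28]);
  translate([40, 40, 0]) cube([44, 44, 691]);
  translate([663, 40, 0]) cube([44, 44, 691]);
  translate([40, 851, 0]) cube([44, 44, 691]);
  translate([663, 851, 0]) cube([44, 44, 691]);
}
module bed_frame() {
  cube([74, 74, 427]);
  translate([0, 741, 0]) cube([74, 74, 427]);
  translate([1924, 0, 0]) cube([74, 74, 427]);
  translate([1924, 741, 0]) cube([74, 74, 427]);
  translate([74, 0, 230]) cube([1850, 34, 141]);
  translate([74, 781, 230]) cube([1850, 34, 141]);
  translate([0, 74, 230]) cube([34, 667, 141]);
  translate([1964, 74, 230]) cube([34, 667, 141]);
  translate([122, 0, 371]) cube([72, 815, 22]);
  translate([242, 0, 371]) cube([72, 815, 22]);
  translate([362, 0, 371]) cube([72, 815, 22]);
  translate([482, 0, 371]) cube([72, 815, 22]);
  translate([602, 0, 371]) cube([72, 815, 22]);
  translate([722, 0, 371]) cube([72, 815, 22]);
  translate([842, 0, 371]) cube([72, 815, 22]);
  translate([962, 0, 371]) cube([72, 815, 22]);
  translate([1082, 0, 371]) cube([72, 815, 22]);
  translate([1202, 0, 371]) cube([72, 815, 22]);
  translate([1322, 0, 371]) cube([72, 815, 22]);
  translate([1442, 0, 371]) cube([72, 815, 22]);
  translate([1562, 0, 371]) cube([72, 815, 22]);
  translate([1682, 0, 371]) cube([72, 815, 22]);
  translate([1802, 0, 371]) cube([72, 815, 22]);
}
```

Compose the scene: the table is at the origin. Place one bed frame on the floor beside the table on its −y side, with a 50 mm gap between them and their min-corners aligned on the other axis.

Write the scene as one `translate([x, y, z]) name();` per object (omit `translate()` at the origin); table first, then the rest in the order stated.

table();
translate([0, -865, 0]) bed_frame();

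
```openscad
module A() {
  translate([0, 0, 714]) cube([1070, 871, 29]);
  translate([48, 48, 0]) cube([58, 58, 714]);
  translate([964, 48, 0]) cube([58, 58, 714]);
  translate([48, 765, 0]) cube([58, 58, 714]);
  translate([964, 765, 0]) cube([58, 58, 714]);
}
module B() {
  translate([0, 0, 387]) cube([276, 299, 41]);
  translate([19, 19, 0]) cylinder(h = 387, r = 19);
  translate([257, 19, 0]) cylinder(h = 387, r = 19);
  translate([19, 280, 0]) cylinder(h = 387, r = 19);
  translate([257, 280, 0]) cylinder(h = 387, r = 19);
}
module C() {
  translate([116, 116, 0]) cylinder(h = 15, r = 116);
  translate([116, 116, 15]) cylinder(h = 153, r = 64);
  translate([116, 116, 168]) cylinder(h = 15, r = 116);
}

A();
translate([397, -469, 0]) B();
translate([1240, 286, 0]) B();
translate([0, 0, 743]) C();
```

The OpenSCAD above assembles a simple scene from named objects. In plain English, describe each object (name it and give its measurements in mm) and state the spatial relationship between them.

A is a table with a 1070×871 mm rectangular top, 29 mm thick, top surface at z = 743 mm, supported by four 58×58 mm square legs, each inset 48 mm from the nearest pair of top edges, running from the floor.

B is a four-legged stool. The seat is 276×299 mm, 41 mm thick, top at z = 428 mm. It stands on four round legs, each 38 mm in diameter, from z = 0 to the seat underside, each leg's axis is inset half a diameter from the nearest pair of seat edges (so the leg's bounding box is flush with the corner).

C is a spool: two coaxial disc flanges of radius 116 mm and thickness 15 mm, joined by a core cylinder of radius 64 mm and height 153 mm. The lower flange rests on z = 0 and the three cylinders share a vertical axis.

Two stools sit around the table at the −y, +x sides. The spool is on top of the table.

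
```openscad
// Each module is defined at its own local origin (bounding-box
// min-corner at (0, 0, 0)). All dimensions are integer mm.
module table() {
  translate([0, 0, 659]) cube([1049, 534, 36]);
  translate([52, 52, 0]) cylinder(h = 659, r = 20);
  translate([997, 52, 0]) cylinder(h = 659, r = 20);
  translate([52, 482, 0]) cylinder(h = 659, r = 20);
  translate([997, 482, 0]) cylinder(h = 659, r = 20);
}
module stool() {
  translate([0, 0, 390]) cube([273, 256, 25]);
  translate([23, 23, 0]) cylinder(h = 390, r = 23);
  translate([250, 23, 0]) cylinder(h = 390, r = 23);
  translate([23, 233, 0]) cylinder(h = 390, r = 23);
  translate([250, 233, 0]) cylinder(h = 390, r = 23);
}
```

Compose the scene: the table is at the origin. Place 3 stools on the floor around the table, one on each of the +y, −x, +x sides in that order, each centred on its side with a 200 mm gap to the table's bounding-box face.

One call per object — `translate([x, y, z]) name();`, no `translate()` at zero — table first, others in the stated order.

table();
translate([388, 734, 0]) stool();
translate([-473, 139, 0]) stool();
translate([1249, 139, 0]) stool();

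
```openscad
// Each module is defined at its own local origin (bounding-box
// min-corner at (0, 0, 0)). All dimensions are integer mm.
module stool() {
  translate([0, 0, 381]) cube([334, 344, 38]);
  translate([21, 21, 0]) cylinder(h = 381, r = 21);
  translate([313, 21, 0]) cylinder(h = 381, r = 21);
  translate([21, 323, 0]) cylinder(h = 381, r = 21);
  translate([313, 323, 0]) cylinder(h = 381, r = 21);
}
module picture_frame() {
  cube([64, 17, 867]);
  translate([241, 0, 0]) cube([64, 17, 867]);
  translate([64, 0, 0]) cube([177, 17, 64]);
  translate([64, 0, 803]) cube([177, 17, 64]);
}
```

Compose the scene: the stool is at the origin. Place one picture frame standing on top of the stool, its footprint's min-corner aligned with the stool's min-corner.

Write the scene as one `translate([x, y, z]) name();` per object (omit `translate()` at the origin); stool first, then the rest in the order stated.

stool();
translate([0, 0, 419]) picture_frame();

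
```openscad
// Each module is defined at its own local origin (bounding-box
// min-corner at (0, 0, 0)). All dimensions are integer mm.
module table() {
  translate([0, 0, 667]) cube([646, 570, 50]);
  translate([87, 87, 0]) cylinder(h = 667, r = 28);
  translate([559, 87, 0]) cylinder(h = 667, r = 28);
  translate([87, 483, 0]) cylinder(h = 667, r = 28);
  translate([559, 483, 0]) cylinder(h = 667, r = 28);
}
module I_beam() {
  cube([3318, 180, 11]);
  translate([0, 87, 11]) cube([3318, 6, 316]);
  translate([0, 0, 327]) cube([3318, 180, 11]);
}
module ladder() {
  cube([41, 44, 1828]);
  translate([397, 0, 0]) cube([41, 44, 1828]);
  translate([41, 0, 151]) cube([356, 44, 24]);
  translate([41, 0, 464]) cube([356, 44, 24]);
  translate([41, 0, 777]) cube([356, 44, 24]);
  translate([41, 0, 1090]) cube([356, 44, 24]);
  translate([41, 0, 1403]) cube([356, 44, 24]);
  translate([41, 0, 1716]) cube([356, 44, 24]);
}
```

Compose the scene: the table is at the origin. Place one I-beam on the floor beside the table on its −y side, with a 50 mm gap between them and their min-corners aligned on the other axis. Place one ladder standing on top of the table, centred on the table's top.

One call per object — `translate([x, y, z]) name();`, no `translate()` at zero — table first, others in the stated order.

table();
translate([0, -230, 0]) I_beam();
translate([104, 263, 717]) ladder();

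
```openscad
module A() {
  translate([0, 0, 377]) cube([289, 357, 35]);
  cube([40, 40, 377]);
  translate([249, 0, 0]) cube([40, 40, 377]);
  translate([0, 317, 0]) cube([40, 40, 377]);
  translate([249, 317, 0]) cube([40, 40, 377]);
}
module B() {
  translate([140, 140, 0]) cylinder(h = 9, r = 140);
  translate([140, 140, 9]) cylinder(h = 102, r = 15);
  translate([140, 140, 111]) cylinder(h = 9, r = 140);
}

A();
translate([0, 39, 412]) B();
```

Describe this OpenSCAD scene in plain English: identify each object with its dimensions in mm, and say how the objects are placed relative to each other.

A is a four-legged stool. The seat is a 289×357×35 mm slab whose top surface is at z = 412 mm; four square legs, each 40×40 mm in cross-section, run from the floor (z = 0) to the underside of the seat, each flush with a corner of the seat.

B is a spool: two coaxial disc flanges of radius 140 mm and thickness 9 mm, joined by a core cylinder of radius 15 mm and height 102 mm. The lower flange rests on z = 0 and the three cylinders share a vertical axis.

The spool is on top of the stool.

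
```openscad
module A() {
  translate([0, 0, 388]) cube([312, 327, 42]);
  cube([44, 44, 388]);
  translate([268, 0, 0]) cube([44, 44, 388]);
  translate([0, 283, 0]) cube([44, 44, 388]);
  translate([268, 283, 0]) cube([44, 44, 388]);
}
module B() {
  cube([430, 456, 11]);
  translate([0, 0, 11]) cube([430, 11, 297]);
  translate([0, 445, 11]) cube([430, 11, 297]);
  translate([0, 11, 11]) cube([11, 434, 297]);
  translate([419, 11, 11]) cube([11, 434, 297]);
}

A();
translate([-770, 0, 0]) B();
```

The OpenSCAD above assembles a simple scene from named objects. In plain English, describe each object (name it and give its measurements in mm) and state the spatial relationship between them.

A is a four-legged stool. The seat is 312×327 mm, 42 mm thick, top at z = 430 mm. It stands on four square legs, each 44×44 mm in cross-section, from z = 0 to the seat underside, each flush with a corner of the seat.

B is an open-topped rectangular box: outside dimensions 430×456×308 mm, with a uniform wall and base thickness of 11 mm. The base is a full 430×456 slab on the floor; four walls sit on top of the base. The front and back walls (the −y and +y sides) span the full width; the two side walls fit between them.

The open box is on the floor beside the stool on its −x side.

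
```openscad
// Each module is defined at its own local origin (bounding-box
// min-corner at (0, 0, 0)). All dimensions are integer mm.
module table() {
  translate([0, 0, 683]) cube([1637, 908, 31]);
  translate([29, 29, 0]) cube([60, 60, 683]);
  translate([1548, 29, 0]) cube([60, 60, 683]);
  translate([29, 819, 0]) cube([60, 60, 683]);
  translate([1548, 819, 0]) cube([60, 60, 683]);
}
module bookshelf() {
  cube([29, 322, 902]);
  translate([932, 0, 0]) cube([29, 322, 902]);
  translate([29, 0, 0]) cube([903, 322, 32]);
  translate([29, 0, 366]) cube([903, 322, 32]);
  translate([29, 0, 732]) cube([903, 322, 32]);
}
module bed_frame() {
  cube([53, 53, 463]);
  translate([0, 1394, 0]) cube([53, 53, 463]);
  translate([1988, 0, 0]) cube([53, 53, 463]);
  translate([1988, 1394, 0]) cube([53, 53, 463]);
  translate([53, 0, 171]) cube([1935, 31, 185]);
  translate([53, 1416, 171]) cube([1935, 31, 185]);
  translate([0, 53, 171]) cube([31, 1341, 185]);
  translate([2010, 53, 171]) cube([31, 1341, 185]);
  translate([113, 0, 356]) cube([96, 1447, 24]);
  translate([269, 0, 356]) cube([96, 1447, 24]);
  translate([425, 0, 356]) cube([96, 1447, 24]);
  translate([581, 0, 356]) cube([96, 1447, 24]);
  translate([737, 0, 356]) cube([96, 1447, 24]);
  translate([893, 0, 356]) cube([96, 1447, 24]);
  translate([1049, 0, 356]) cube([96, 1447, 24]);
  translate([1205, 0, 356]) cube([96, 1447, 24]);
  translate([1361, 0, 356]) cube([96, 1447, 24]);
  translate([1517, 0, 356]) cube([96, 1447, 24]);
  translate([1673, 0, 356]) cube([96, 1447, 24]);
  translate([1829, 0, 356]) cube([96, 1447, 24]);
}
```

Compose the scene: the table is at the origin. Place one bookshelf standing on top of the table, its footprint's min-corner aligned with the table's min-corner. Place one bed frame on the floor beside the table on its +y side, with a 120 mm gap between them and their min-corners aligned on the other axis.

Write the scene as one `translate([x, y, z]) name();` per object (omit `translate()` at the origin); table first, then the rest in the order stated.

table();
translate([0, 0, 714]) bookshelf();
translate([0, 1028, 0]) bed_frame();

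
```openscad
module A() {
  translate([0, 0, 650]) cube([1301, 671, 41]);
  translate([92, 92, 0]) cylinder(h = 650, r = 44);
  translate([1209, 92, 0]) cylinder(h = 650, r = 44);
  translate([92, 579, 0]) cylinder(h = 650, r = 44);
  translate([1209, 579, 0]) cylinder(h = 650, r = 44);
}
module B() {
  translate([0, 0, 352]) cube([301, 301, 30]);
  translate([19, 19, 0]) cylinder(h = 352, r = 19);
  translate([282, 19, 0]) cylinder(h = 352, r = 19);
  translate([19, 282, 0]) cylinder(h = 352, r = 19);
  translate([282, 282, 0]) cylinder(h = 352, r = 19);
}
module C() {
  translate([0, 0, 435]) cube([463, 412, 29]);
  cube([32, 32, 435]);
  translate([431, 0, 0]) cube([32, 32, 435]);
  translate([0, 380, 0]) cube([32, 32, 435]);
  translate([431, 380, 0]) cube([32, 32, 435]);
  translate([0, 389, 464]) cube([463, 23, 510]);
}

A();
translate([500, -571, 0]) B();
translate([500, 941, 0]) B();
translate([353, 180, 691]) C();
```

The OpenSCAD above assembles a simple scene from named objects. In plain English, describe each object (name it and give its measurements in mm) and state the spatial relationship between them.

A is a rectangular dining table. The top is 1301×671×41 mm with its upper surface at z = 691 mm. It stands on four round legs of 88 mm diameter, each leg's bounding box inset 48 mm from the nearest pair of top edges, running from the floor to the underside of the top.

B is a simple wooden stool: a rectangular seat 301 mm (x) by 301 mm (y), 30 mm thick, top face at z = 382 mm, on four round legs, each 38 mm in diameter. The legs rest on z = 0, each leg's axis is inset half a diameter from the nearest pair of seat edges (so the leg's bounding box is flush with the corner).

C is a chair. The seat is a 463×412×29 mm slab with its top at z = 464 mm, on four 32×32 mm corner legs (flush with the seat edges, standing on z = 0). A flat backrest 23 mm thick, 510 mm tall, spans the full seat width and rises from the seat top along its +y edge, rear face flush with the rear of the seat.

Two stools sit around the table at the −y, +y sides. The chair is on top of the table.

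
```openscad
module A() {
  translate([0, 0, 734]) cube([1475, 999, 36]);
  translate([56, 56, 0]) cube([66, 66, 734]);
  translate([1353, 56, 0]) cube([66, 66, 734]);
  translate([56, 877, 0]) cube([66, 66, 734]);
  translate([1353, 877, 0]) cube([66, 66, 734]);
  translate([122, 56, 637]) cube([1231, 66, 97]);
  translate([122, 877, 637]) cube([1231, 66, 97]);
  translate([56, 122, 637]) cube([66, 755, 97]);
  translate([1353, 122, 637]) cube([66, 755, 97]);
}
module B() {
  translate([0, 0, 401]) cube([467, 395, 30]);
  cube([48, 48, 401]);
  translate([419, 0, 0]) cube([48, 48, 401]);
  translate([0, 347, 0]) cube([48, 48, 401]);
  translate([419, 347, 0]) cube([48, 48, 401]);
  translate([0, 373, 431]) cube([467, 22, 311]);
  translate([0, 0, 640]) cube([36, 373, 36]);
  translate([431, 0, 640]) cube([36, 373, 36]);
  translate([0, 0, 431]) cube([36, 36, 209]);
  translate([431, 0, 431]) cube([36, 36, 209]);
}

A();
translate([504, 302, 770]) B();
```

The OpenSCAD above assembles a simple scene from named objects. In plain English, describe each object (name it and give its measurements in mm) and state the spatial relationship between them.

A is a table: top 1475 mm (x) × 999 mm (y), 36 mm thick, upper face at z = 770 mm, on four 66×66 mm square legs, each inset 56 mm from the nearest pair of top edges, running from z = 0 to the bottom of the top. Four apron rails, 66 mm thick and 97 mm tall, run between adjacent legs with their top edges flush with the underside of the top and their outer faces flush with the legs' outer faces.

B is a chair: 467×395 mm seat, 30 mm thick, top at z = 431 mm, on four 48 mm square corner legs flush with the seat edges. A 22 mm thick backrest slab spans the full seat width, extending 311 mm above the seat top, its back face flush with the seat's +y edge. Two armrests of 36×36 mm section run along each side from the seat's front edge to the front of the backrest, top faces 245 mm above the seat top and outer faces flush with the seat's x-edges; a 36×36 mm post under the front of each armrest stands on the seat at the front corner.

The chair is on top of the table, centred.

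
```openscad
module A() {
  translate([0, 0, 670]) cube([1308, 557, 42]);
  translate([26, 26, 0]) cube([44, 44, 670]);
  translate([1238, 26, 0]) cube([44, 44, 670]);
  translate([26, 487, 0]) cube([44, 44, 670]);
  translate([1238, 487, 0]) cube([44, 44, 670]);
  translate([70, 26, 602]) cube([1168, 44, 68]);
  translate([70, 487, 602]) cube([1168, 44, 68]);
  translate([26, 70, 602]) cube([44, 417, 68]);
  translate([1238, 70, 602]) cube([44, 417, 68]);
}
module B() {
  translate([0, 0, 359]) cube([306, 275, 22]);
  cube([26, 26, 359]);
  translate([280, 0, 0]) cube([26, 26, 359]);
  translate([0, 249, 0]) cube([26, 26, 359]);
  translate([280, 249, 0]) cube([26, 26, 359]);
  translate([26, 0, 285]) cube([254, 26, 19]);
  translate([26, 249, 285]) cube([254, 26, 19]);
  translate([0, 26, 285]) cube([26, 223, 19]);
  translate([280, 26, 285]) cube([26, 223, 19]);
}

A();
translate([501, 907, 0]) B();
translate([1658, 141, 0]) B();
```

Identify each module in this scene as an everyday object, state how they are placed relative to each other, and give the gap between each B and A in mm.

Each stool's nearest face is 350 mm from the table's bounding box.

A is a table. B is a stool. Two stools sit around the table at the +y, +x sides. The gap between each stool and the table is 350 mm.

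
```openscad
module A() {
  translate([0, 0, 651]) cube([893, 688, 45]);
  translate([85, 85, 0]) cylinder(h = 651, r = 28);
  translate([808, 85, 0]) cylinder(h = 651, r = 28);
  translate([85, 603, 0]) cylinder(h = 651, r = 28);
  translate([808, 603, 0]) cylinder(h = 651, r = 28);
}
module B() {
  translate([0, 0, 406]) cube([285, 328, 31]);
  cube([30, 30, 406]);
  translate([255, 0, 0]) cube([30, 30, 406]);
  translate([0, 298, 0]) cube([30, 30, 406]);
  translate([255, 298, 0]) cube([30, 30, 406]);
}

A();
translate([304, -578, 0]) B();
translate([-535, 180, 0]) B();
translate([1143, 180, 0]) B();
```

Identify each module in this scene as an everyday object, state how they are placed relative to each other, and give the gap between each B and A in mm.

Each stool's nearest face is 250 mm from the table's bounding box.

A is a table. B is a stool. Three stools sit around the table at the −y, −x, +x sides. The gap between each stool and the table is 250 mm.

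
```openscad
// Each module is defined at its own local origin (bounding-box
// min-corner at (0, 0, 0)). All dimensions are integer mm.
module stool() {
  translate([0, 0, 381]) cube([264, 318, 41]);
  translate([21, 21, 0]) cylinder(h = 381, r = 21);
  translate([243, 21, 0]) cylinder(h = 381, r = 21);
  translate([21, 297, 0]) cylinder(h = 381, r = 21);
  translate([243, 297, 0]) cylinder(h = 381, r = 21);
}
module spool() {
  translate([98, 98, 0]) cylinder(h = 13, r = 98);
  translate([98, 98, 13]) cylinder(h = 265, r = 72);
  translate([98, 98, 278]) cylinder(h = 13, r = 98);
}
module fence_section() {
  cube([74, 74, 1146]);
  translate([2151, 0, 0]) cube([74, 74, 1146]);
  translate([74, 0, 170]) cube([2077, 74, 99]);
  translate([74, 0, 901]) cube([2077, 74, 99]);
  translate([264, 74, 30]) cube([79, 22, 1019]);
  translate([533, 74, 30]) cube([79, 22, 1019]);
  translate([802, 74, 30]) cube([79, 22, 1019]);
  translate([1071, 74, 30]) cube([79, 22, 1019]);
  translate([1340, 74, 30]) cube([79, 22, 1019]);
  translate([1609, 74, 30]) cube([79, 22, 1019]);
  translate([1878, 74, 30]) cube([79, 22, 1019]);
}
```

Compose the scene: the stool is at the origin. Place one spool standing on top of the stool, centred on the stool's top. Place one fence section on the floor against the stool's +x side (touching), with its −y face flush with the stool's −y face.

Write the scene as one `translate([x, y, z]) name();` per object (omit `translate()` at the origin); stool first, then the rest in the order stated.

stool();
translate([34, 61, 422]) spool();
translate([264, 0, 0]) fence_section();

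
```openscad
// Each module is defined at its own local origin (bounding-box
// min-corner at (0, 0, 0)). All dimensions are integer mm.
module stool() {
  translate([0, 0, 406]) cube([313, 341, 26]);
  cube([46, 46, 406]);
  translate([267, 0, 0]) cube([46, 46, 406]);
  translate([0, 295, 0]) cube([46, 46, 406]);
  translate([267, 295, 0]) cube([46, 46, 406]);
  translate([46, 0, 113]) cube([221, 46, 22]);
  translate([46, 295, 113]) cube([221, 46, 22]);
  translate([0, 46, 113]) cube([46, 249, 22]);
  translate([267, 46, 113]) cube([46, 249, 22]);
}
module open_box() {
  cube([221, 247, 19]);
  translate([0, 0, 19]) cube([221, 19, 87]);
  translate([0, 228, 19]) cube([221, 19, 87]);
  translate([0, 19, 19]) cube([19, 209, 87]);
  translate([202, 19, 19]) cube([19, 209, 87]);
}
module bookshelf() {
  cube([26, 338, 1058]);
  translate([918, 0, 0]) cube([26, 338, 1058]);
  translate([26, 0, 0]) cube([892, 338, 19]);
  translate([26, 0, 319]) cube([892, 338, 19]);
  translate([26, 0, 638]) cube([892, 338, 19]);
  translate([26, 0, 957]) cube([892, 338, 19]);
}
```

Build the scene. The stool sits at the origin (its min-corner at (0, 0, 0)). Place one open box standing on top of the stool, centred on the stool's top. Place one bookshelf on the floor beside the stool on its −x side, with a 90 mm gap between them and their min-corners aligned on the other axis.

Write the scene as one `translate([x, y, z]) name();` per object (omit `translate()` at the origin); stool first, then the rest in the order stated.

stool();
translate([46, 47, 432]) open_box();
translate([-1034, 0, 0]) bookshelf();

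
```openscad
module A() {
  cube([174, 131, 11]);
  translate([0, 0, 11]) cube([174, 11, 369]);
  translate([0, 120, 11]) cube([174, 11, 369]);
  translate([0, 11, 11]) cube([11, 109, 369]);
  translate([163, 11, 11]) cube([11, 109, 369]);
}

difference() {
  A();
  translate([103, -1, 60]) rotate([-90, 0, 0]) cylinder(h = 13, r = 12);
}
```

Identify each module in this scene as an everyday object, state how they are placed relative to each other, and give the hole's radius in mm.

A is an open box. The open box has a circular hole through its front wall. The hole's radius is 12 mm.

The subtracted cylinder has r = 12 mm.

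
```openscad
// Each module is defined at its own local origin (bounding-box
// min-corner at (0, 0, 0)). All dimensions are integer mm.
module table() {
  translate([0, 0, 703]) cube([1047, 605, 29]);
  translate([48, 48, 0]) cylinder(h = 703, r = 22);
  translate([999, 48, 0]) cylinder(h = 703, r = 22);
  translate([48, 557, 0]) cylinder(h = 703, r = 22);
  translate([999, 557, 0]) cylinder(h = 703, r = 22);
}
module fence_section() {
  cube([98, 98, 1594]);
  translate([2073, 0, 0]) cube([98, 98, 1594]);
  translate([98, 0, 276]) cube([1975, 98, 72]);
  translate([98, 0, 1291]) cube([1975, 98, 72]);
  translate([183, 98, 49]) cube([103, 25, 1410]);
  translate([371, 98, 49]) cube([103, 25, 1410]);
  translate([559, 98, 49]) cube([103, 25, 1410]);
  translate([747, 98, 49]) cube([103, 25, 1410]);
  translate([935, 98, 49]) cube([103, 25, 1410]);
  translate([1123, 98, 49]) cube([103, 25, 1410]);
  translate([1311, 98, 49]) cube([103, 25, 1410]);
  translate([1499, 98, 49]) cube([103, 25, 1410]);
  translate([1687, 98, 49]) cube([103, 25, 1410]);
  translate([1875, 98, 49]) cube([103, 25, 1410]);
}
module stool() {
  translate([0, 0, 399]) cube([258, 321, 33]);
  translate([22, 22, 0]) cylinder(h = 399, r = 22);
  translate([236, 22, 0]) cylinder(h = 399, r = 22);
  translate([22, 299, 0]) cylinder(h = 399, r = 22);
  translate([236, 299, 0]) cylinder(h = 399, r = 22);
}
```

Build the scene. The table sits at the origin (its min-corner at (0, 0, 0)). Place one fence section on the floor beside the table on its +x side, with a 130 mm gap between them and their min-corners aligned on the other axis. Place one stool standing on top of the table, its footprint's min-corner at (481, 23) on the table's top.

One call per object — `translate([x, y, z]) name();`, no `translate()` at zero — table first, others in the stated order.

table();
translate([1177, 0, 0]) fence_section();
translate([481, 23, 732]) stool();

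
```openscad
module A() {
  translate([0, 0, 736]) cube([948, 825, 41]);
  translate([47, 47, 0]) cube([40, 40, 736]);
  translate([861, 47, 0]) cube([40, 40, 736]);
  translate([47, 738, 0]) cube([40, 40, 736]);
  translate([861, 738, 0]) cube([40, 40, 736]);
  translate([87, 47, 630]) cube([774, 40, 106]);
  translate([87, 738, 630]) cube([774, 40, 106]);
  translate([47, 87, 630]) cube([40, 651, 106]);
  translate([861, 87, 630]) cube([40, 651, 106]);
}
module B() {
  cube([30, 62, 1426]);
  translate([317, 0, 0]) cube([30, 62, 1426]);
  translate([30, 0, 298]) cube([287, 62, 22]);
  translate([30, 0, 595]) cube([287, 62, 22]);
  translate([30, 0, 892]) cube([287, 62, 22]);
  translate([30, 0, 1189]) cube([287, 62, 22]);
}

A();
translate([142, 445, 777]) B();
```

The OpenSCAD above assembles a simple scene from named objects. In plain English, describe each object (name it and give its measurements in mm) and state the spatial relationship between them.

A is a table: top 948 mm (x) × 825 mm (y), 41 mm thick, upper face at z = 777 mm, on four 40×40 mm square legs, each inset 47 mm from the nearest pair of top edges, running from z = 0 to the bottom of the top. Four apron rails, 40 mm thick and 106 mm tall, run between adjacent legs with their top edges flush with the underside of the top and their outer faces flush with the legs' outer faces.

B is a wooden ladder with two side rails of 30×62 mm section and 1426 mm height, set 347 mm apart overall. Between them run 4 rectangular rungs (62 mm deep, 22 mm thick), front faces flush with the rails' −y face. The bottom of the first rung is 298 mm above the floor and each subsequent rung is 297 mm higher than the one below.

The ladder is on top of the table.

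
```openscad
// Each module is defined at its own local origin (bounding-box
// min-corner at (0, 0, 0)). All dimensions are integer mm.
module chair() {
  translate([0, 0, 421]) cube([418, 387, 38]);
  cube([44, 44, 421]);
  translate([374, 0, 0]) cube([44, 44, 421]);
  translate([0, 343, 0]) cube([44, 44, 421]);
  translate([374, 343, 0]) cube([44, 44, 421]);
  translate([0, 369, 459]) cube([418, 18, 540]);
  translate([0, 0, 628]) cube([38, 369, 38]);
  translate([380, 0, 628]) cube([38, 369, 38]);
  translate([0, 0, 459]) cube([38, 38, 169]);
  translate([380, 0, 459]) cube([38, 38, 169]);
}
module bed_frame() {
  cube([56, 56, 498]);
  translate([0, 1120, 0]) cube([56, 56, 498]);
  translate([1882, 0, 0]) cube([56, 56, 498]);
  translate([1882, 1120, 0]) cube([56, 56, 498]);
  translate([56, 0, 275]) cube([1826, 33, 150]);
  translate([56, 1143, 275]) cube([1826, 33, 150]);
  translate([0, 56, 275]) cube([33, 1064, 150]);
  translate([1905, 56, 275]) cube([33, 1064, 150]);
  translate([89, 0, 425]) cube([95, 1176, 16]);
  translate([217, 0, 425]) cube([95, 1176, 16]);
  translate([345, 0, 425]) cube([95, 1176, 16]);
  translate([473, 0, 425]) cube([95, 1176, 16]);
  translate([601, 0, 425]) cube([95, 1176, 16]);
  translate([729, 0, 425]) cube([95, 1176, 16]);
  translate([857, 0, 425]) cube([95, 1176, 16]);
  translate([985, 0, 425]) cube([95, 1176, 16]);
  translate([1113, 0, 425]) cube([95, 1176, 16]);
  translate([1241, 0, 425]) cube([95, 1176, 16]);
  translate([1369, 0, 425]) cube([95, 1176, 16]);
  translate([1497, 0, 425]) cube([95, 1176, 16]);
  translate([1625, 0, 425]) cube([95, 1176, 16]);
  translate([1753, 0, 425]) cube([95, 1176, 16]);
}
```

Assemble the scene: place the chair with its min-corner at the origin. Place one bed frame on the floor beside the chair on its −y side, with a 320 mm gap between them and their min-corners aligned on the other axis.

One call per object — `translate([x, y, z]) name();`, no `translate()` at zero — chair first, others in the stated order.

chair();
translate([0, -1496, 0]) bed_frame();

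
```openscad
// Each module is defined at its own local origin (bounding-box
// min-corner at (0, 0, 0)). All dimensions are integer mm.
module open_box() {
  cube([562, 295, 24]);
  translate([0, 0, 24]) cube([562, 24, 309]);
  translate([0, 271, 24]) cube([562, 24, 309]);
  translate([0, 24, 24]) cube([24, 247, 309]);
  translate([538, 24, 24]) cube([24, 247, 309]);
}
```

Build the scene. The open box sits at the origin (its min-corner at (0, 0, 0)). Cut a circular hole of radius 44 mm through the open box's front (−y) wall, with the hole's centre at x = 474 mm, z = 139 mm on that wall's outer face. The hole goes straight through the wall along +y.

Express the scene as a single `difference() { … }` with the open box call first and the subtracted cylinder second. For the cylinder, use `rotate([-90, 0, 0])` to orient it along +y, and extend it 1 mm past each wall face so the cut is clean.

difference() {
  open_box();
  translate([474, -1, 139]) rotate([-90, 0, 0]) cylinder(h = 26, r = 44);
}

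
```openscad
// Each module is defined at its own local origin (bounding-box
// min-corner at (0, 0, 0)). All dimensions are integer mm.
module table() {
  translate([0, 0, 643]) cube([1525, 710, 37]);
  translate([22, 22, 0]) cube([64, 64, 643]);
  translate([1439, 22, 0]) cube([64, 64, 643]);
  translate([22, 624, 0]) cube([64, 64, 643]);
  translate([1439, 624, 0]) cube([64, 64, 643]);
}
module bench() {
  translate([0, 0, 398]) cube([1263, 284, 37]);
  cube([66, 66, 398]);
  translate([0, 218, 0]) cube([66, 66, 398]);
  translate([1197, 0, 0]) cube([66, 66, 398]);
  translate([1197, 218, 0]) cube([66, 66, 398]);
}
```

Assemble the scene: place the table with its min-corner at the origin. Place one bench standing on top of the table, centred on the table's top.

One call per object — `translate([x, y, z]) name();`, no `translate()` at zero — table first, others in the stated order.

table();
translate([131, 213, 680]) bench();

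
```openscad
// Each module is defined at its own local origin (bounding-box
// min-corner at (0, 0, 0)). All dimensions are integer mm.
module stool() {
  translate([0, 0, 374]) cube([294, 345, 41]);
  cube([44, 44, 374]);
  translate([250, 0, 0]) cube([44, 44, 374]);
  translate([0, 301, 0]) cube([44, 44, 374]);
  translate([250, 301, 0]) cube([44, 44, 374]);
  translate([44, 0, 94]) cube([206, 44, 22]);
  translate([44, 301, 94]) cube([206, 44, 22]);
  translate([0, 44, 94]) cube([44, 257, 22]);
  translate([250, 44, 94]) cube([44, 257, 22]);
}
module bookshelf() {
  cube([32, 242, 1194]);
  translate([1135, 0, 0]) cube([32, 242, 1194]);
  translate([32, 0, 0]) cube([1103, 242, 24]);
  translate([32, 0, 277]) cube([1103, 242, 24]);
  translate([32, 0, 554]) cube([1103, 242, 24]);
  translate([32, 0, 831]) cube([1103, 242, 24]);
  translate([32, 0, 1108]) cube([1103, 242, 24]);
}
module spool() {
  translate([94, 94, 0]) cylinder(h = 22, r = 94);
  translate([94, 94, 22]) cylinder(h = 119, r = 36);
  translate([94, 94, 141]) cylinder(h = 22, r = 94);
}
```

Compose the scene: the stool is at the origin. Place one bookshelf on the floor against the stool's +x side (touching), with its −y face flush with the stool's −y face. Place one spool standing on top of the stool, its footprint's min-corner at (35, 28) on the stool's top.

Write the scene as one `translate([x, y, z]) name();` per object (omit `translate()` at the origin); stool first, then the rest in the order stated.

stool();
translate([294, 0, 0]) bookshelf();
translate([35, 28, 415]) spool();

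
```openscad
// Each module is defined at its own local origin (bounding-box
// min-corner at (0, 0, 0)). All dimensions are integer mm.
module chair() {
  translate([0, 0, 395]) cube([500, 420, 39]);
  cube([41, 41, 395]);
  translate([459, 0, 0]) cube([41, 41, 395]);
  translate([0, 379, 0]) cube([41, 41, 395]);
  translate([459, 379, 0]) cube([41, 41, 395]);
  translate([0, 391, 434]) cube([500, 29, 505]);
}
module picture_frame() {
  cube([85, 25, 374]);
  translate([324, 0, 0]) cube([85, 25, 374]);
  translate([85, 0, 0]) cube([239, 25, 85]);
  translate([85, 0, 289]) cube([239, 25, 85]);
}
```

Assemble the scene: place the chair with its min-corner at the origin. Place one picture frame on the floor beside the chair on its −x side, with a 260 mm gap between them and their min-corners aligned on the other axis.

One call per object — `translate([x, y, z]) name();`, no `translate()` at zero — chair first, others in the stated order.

chair();
translate([-669, 0, 0]) picture_frame();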